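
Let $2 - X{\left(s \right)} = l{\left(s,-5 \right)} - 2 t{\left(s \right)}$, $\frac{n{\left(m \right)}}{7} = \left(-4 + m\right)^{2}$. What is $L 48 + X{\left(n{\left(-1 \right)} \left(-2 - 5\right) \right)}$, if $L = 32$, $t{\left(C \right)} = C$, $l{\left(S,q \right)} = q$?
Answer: $-907$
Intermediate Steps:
$n{\left(m \right)} = 7 \left(-4 + m\right)^{2}$
$X{\left(s \right)} = 7 + 2 s$ ($X{\left(s \right)} = 2 - \left(-5 - 2 s\right) = 2 + \left(5 + 2 s\right) = 7 + 2 s$)
$L 48 + X{\left(n{\left(-1 \right)} \left(-2 - 5\right) \right)} = 32 \cdot 48 + \left(7 + 2 \cdot 7 \left(-4 - 1\right)^{2} \left(-2 - 5\right)\right) = 1536 + \left(7 + 2 \cdot 7 \left(-5\right)^{2} \left(-7\right)\right) = 1536 + \left(7 + 2 \cdot 7 \cdot 25 \left(-7\right)\right) = 1536 + \left(7 + 2 \cdot 175 \left(-7\right)\right) = 1536 + \left(7 + 2 \left(-1225\right)\right) = 1536 + \left(7 - 2450\right) = 1536 - 2443 = -907$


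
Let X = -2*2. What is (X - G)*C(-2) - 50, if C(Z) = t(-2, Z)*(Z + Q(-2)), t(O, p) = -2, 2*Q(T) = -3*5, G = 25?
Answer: -601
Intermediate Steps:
X = -4
Q(T) = -15/2 (Q(T) = (-3*5)/2 = (½)*(-15) = -15/2)
C(Z) = 15 - 2*Z (C(Z) = -2*(Z - 15/2) = -2*(-15/2 + Z) = 15 - 2*Z)
(X - G)*C(-2) - 50 = (-4 - 1*25)*(15 - 2*(-2)) - 50 = (-4 - 25)*(15 + 4) - 50 = -29*19 - 50 = -551 - 50 = -601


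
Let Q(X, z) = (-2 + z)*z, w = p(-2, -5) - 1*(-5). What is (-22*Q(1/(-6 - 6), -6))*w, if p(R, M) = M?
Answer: 0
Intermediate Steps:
w = 0 (w = -5 - 1*(-5) = -5 + 5 = 0)
Q(X, z) = z*(-2 + z)
(-22*Q(1/(-6 - 6), -6))*w = -(-132)*(-2 - 6)*0 = -(-132)*(-8)*0 = -22*48*0 = -1056*0 = 0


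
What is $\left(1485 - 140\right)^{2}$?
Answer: $1809025$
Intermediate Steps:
$\left(1485 - 140\right)^{2} = 1345^{2} = 1809025$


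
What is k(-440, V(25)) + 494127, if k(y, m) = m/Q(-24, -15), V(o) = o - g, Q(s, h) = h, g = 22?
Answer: 2470634/5 ≈ 4.9413e+5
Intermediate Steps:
V(o) = -22 + o (V(o) = o - 1*22 = o - 22 = -22 + o)
k(y, m) = -m/15 (k(y, m) = m/(-15) = m*(-1/15) = -m/15)
k(-440, V(25)) + 494127 = -(-22 + 25)/15 + 494127 = -1/15*3 + 494127 = -1/5 + 494127 = 2470634/5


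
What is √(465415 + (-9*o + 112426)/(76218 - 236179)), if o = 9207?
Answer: 2*√2977202899942293/159961 ≈ 682.21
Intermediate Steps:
√(465415 + (-9*o + 112426)/(76218 - 236179)) = √(465415 + (-9*9207 + 112426)/(76218 - 236179)) = √(465415 + (-82863 + 112426)/(-159961)) = √(465415 + 29563*(-1/159961)) = √(465415 - 29563/159961) = √(74448219252/159961) = 2*√2977202899942293/159961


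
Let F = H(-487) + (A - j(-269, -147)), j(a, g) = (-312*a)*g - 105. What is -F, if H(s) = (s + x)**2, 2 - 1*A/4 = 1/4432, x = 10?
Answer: -13922084263/1108 ≈ -1.2565e+7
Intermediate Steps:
j(a, g) = -105 - 312*a*g (j(a, g) = -312*a*g - 105 = -105 - 312*a*g)
A = 8863/1108 (A = 8 - 4/4432 = 8 - 4*1/4432 = 8 - 1/1108 = 8863/1108 ≈ 7.9991)
H(s) = (10 + s)**2 (H(s) = (s + 10)**2 = (10 + s)**2)
F = 13922084263/1108 (F = (10 - 487)**2 + (8863/1108 - (-105 - 312*(-269)*(-147))) = (-477)**2 + (8863/1108 - (-105 - 12337416)) = 227529 + (8863/1108 - 1*(-12337521)) = 227529 + (8863/1108 + 12337521) = 227529 + 13669982131/1108 = 13922084263/1108 ≈ 1.2565e+7)
-F = -1*13922084263/1108 = -13922084263/1108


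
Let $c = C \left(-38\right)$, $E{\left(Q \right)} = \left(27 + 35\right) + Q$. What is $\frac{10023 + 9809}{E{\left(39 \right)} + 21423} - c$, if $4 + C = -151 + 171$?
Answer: $\frac{3276606}{5381} \approx 608.92$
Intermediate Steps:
$E{\left(Q \right)} = 62 + Q$
$C = 16$ ($C = -4 + \left(-151 + 171\right) = -4 + 20 = 16$)
$c = -608$ ($c = 16 \left(-38\right) = -608$)
$\frac{10023 + 9809}{E{\left(39 \right)} + 21423} - c = \frac{10023 + 9809}{\left(62 + 39\right) + 21423} - -608 = \frac{19832}{101 + 21423} + 608 = \frac{19832}{21524} + 608 = 19832 \cdot \frac{1}{21524} + 608 = \frac{4958}{5381} + 608 = \frac{3276606}{5381}$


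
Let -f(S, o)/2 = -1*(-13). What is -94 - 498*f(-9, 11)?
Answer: 12854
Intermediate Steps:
f(S, o) = -26 (f(S, o) = -(-2)*(-13) = -2*13 = -26)
-94 - 498*f(-9, 11) = -94 - 498*(-26) = -94 + 12948 = 12854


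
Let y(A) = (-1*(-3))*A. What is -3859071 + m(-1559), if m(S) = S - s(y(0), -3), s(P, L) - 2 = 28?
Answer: -3860660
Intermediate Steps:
y(A) = 3*A
s(P, L) = 30 (s(P, L) = 2 + 28 = 30)
m(S) = -30 + S (m(S) = S - 1*30 = S - 30 = -30 + S)
-3859071 + m(-1559) = -3859071 + (-30 - 1559) = -3859071 - 1589 = -3860660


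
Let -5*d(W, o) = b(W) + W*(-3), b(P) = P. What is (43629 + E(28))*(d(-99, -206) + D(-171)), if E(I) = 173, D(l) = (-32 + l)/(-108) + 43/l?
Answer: -8532432491/5130 ≈ -1.6632e+6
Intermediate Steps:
D(l) = 8/27 + 43/l - l/108 (D(l) = (-32 + l)*(-1/108) + 43/l = (8/27 - l/108) + 43/l = 8/27 + 43/l - l/108)
d(W, o) = 2*W/5 (d(W, o) = -(W + W*(-3))/5 = -(W - 3*W)/5 = -(-2)*W/5 = 2*W/5)
(43629 + E(28))*(d(-99, -206) + D(-171)) = (43629 + 173)*((⅖)*(-99) + (1/108)*(4644 - 1*(-171)*(-32 - 171))/(-171)) = 43802*(-198/5 + (1/108)*(-1/171)*(4644 - 1*(-171)*(-203))) = 43802*(-198/5 + (1/108)*(-1/171)*(4644 - 34713)) = 43802*(-198/5 + (1/108)*(-1/171)*(-30069)) = 43802*(-198/5 + 3341/2052) = 43802*(-389591/10260) = -8532432491/5130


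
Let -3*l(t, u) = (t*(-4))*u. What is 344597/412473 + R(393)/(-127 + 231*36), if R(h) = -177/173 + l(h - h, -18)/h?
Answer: 488116528388/584349261681 ≈ 0.83532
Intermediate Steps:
l(t, u) = 4*t*u/3 (l(t, u) = -t*(-4)*u/3 = -(-4*t)*u/3 = -(-4)*t*u/3 = 4*t*u/3)
R(h) = -177/173 (R(h) = -177/173 + ((4/3)*(h - h)*(-18))/h = -177*1/173 + ((4/3)*0*(-18))/h = -177/173 + 0/h = -177/173 + 0 = -177/173)
344597/412473 + R(393)/(-127 + 231*36) = 344597/412473 - 177/(173*(-127 + 231*36)) = 344597*(1/412473) - 177/(173*(-127 + 8316)) = 344597/412473 - 177/173/8189 = 344597/412473 - 177/173*1/8189 = 344597/412473 - 177/1416697 = 488116528388/584349261681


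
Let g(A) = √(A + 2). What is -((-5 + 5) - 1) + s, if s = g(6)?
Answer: 1 + 2*√2 ≈ 3.8284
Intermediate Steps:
g(A) = √(2 + A)
s = 2*√2 (s = √(2 + 6) = √8 = 2*√2 ≈ 2.8284)
-((-5 + 5) - 1) + s = -((-5 + 5) - 1) + 2*√2 = -(0 - 1) + 2*√2 = -1*(-1) + 2*√2 = 1 + 2*√2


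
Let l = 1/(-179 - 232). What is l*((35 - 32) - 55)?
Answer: 52/411 ≈ 0.12652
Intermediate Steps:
l = -1/411 (l = 1/(-411) = -1/411 ≈ -0.0024331)
l*((35 - 32) - 55) = -((35 - 32) - 55)/411 = -(3 - 55)/411 = -1/411*(-52) = 52/411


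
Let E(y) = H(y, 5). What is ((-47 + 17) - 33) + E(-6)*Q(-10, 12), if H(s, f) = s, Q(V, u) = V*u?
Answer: 657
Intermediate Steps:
E(y) = y
((-47 + 17) - 33) + E(-6)*Q(-10, 12) = ((-47 + 17) - 33) - (-60)*12 = (-30 - 33) - 6*(-120) = -63 + 720 = 657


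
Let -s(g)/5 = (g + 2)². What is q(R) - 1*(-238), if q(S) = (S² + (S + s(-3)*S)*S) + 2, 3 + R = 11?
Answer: 48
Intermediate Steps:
R = 8 (R = -3 + 11 = 8)
s(g) = -5*(2 + g)² (s(g) = -5*(g + 2)² = -5*(2 + g)²)
q(S) = 2 - 3*S² (q(S) = (S² + (S + (-5*(2 - 3)²)*S)*S) + 2 = (S² + (S + (-5*(-1)²)*S)*S) + 2 = (S² + (S + (-5*1)*S)*S) + 2 = (S² + (S - 5*S)*S) + 2 = (S² + (-4*S)*S) + 2 = (S² - 4*S²) + 2 = -3*S² + 2 = 2 - 3*S²)
q(R) - 1*(-238) = (2 - 3*8²) - 1*(-238) = (2 - 3*64) + 238 = (2 - 192) + 238 = -190 + 238 = 48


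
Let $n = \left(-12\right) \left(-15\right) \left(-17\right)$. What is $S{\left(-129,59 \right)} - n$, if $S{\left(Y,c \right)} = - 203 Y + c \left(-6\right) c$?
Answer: $8361$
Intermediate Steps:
$S{\left(Y,c \right)} = - 203 Y - 6 c^{2}$ ($S{\left(Y,c \right)} = - 203 Y + - 6 c c = - 203 Y - 6 c^{2}$)
$n = -3060$ ($n = 180 \left(-17\right) = -3060$)
$S{\left(-129,59 \right)} - n = \left(\left(-203\right) \left(-129\right) - 6 \cdot 59^{2}\right) - -3060 = \left(26187 - 20886\right) + 3060 = 5301 + 3060 = 8361$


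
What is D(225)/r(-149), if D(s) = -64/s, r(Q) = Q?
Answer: 64/33525 ≈ 0.0019090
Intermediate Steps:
D(225)/r(-149) = -64/225/(-149) = -64*1/225*(-1/149) = -64/225*(-1/149) = 64/33525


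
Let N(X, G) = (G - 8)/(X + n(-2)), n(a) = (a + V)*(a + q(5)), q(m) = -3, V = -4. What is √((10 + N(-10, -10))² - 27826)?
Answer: I*√2774319/10 ≈ 166.56*I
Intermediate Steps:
n(a) = (-4 + a)*(-3 + a) (n(a) = (a - 4)*(a - 3) = (-4 + a)*(-3 + a))
N(X, G) = (-8 + G)/(30 + X) (N(X, G) = (G - 8)/(X + (12 + (-2)² - 7*(-2))) = (-8 + G)/(X + (12 + 4 + 14)) = (-8 + G)/(X + 30) = (-8 + G)/(30 + X))
√((10 + N(-10, -10))² - 27826) = √((10 + (-8 - 10)/(30 - 10))² - 27826) = √((10 - 18/20)² - 27826) = √((10 + (1/20)*(-18))² - 27826) = √((10 - 9/10)² - 27826) = √((91/10)² - 27826) = √(8281/100 - 27826) = √(-2774319/100) = I*√2774319/10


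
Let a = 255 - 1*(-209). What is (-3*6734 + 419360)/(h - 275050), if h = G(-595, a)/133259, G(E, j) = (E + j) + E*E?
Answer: -26595697961/18326267028 ≈ -1.4512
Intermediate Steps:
a = 464 (a = 255 + 209 = 464)
G(E, j) = E + j + E² (G(E, j) = (E + j) + E² = E + j + E²)
h = 353894/133259 (h = (-595 + 464 + (-595)²)/133259 = (-595 + 464 + 354025)*(1/133259) = 353894*(1/133259) = 353894/133259 ≈ 2.6557)
(-3*6734 + 419360)/(h - 275050) = (-3*6734 + 419360)/(353894/133259 - 275050) = (-20202 + 419360)/(-36652534056/133259) = 399158*(-133259/36652534056) = -26595697961/18326267028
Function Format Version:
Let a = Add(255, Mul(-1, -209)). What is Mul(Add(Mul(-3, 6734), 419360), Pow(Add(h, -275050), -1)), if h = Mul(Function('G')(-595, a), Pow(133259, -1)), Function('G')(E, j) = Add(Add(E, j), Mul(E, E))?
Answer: Rational(-26595697961, 18326267028) ≈ -1.4512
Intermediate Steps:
a = 464 (a = Add(255, 209) = 464)
Function('G')(E, j) = Add(E, j, Pow(E, 2)) (Function('G')(E, j) = Add(Add(E, j), Pow(E, 2)) = Add(E, j, Pow(E, 2)))
h = Rational(353894, 133259) (h = Mul(Add(-595, 464, Pow(-595, 2)), Pow(133259, -1)) = Mul(Add(-595, 464, 354025), Rational(1, 133259)) = Mul(353894, Rational(1, 133259)) = Rational(353894, 133259) ≈ 2.6557)
Mul(Add(Mul(-3, 6734), 419360), Pow(Add(h, -275050), -1)) = Mul(Add(Mul(-3, 6734), 419360), Pow(Add(Rational(353894, 133259), -275050), -1)) = Mul(Add(-20202, 419360), Pow(Rational(-36652534056, 133259), -1)) = Mul(399158, Rational(-133259, 36652534056)) = Rational(-26595697961, 18326267028)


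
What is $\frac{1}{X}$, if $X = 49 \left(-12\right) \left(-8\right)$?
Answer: $\frac{1}{4704} \approx 0.00021259$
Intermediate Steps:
$X = 4704$ ($X = \left(-588\right) \left(-8\right) = 4704$)
$\frac{1}{X} = \frac{1}{4704}$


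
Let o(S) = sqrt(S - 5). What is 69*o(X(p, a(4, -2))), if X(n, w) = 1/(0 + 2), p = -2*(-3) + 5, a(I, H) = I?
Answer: 207*I*sqrt(2)/2 ≈ 146.37*I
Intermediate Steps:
p = 11 (p = 6 + 5 = 11)
X(n, w) = 1/2
o(S) = sqrt(-5 + S)
69*o(X(p, a(4, -2))) = 69*sqrt(-5 + 1/2) = 69*sqrt(-9/2) = 69*(3*I*sqrt(2)/2) = 207*I*sqrt(2)/2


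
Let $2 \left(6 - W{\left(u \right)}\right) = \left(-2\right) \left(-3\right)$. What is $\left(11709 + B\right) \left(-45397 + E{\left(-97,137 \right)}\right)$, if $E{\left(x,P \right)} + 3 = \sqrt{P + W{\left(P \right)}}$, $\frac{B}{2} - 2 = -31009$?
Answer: $2283847000 - 100610 \sqrt{35} \approx 2.2832 \cdot 10^{9}$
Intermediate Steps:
$W{\left(u \right)} = 3$ ($W{\left(u \right)} = 6 - \frac{\left(-2\right) \left(-3\right)}{2} = 6 - 3 = 3$)
$B = -62014$ ($B = 4 + 2 \left(-31009\right) = 4 - 62018 = -62014$)
$E{\left(x,P \right)} = -3 + \sqrt{3 + P}$ ($E{\left(x,P \right)} = -3 + \sqrt{P + 3} = -3 + \sqrt{3 + P}$)
$\left(11709 + B\right) \left(-45397 + E{\left(-97,137 \right)}\right) = \left(11709 - 62014\right) \left(-45397 - \left(3 - \sqrt{3 + 137}\right)\right) = - 50305 \left(-45397 - \left(3 - \sqrt{140}\right)\right) = - 50305 \left(-45397 - \left(3 - 2 \sqrt{35}\right)\right) = - 50305 \left(-45400 + 2 \sqrt{35}\right) = 2283847000 - 100610 \sqrt{35}$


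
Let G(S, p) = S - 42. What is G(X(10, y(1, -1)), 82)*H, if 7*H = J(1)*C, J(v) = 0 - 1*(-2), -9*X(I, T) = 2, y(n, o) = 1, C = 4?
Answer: -3040/63 ≈ -48.254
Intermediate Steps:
X(I, T) = -2/9 (X(I, T) = -1/9*2 = -2/9)
G(S, p) = -42 + S
J(v) = 2 (J(v) = 0 + 2 = 2)
H = 8/7 (H = (2*4)/7 = (1/7)*8 = 8/7 ≈ 1.1429)
G(X(10, y(1, -1)), 82)*H = (-42 - 2/9)*(8/7) = -380/9*8/7 = -3040/63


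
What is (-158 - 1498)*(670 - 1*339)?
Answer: -548136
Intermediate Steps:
(-158 - 1498)*(670 - 1*339) = -1656*(670 - 339) = -1656*331 = -548136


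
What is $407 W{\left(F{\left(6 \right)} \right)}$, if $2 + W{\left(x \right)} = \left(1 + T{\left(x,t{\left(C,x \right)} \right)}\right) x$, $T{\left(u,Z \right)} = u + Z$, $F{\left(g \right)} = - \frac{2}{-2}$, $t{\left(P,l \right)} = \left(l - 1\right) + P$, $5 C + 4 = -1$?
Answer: $-407$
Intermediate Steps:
$C = -1$ ($C = - \frac{4}{5} + \frac{1}{5} \left(-1\right) = - \frac{4}{5} - \frac{1}{5} = -1$)
$t{\left(P,l \right)} = -1 + P + l$ ($t{\left(P,l \right)} = \left(-1 + l\right) + P = -1 + P + l$)
$F{\left(g \right)} = 1$ ($F{\left(g \right)} = \left(-2\right) \left(- \frac{1}{2}\right) = 1$)
$T{\left(u,Z \right)} = Z + u$
$W{\left(x \right)} = -2 + x \left(-1 + 2 x\right)$ ($W{\left(x \right)} = -2 + \left(1 + \left(\left(-1 - 1 + x\right) + x\right)\right) x = -2 + \left(1 + \left(\left(-2 + x\right) + x\right)\right) x = -2 + \left(1 + \left(-2 + 2 x\right)\right) x = -2 + \left(-1 + 2 x\right) x = -2 + x \left(-1 + 2 x\right)$)
$407 W{\left(F{\left(6 \right)} \right)} = 407 \left(-2 - 1 + 2 \cdot 1^{2}\right) = 407 \left(-2 - 1 + 2 \cdot 1\right) = 407 \left(-2 - 1 + 2\right) = 407 \left(-1\right) = -407$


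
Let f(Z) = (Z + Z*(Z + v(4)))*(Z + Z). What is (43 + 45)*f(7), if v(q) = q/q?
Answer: 77616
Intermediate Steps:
v(q) = 1
f(Z) = 2*Z*(Z + Z*(1 + Z)) (f(Z) = (Z + Z*(Z + 1))*(Z + Z) = (Z + Z*(1 + Z))*(2*Z) = 2*Z*(Z + Z*(1 + Z)))
(43 + 45)*f(7) = (43 + 45)*(2*7²*(2 + 7)) = 88*(2*49*9) = 88*882 = 77616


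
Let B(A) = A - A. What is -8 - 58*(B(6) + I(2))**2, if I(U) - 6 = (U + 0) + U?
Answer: -5808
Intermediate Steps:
B(A) = 0
I(U) = 6 + 2*U (I(U) = 6 + ((U + 0) + U) = 6 + (U + U) = 6 + 2*U)
-8 - 58*(B(6) + I(2))**2 = -8 - 58*(0 + (6 + 2*2))**2 = -8 - 58*(0 + (6 + 4))**2 = -8 - 58*(0 + 10)**2 = -8 - 58*10**2 = -8 - 58*100 = -8 - 5800 = -5808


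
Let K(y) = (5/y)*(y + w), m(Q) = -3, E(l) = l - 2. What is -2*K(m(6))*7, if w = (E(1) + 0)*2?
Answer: -350/3 ≈ -116.67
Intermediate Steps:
E(l) = -2 + l
w = -2 (w = ((-2 + 1) + 0)*2 = (-1 + 0)*2 = -1*2 = -2)
K(y) = 5*(-2 + y)/y (K(y) = (5/y)*(y - 2) = (5/y)*(-2 + y) = 5*(-2 + y)/y)
-2*K(m(6))*7 = -2*(5 - 10/(-3))*7 = -2*(5 - 10*(-1/3))*7 = -2*(5 + 10/3)*7 = -2*25/3*7 = -50/3*7 = -350/3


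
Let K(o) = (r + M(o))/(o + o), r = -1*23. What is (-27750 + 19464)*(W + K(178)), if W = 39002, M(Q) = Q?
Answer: -57525003981/178 ≈ -3.2317e+8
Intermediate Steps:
r = -23
K(o) = (-23 + o)/(2*o) (K(o) = (-23 + o)/(o + o) = (-23 + o)/((2*o)) = (-23 + o)*(1/(2*o)) = (-23 + o)/(2*o))
(-27750 + 19464)*(W + K(178)) = (-27750 + 19464)*(39002 + (1/2)*(-23 + 178)/178) = -8286*(39002 + (1/2)*(1/178)*155) = -8286*(39002 + 155/356) = -8286*13884867/356 = -57525003981/178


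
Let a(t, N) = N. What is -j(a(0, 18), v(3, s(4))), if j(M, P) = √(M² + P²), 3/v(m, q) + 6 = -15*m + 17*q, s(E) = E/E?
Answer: -3*√41617/34 ≈ -18.000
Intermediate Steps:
s(E) = 1
v(m, q) = 3/(-6 - 15*m + 17*q) (v(m, q) = 3/(-6 + (-15*m + 17*q)) = 3/(-6 - 15*m + 17*q))
-j(a(0, 18), v(3, s(4))) = -√(18² + (3/(-6 - 15*3 + 17*1))²) = -√(324 + (3/(-6 - 45 + 17))²) = -√(324 + (3/(-34))²) = -√(324 + (3*(-1/34))²) = -√(324 + (-3/34)²) = -√(324 + 9/1156) = -√(374553/1156) = -3*√41617/34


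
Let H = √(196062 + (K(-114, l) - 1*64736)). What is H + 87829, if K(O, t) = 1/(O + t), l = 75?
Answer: 87829 + √199746807/39 ≈ 88191.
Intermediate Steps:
H = √199746807/39 (H = √(196062 + (1/(-114 + 75) - 1*64736)) = √(196062 + (1/(-39) - 64736)) = √(196062 + (-1/39 - 64736)) = √(196062 - 2524705/39) = √(5121713/39) = √199746807/39 ≈ 362.39)
H + 87829 = √199746807/39 + 87829 = 87829 + √199746807/39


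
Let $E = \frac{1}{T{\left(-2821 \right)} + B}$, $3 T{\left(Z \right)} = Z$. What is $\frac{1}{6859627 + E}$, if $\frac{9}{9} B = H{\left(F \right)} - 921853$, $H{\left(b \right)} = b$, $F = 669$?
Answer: $\frac{2766373}{18976286922868} \approx 1.4578 \cdot 10^{-7}$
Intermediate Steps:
$T{\left(Z \right)} = \frac{Z}{3}$
$B = -921184$ ($B = 669 - 921853 = -921184$)
$E = - \frac{3}{2766373}$ ($E = \frac{1}{\frac{1}{3} \left(-2821\right) - 921184} = \frac{1}{- \frac{2821}{3} - 921184} = \frac{1}{- \frac{2766373}{3}} = - \frac{3}{2766373} \approx -1.0845 \cdot 10^{-6}$)
$\frac{1}{6859627 + E} = \frac{1}{6859627 - \frac{3}{2766373}} = \frac{1}{\frac{18976286922868}{2766373}} = \frac{2766373}{18976286922868}$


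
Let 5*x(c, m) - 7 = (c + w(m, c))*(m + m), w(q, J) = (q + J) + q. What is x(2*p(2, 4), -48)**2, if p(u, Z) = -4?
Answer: 115756081/25 ≈ 4.6302e+6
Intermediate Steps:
w(q, J) = J + 2*q (w(q, J) = (J + q) + q = J + 2*q)
x(c, m) = 7/5 + 2*m*(2*c + 2*m)/5 (x(c, m) = 7/5 + ((c + (c + 2*m))*(m + m))/5 = 7/5 + ((2*c + 2*m)*(2*m))/5 = 7/5 + (2*m*(2*c + 2*m))/5 = 7/5 + 2*m*(2*c + 2*m)/5)
x(2*p(2, 4), -48)**2 = (7/5 + (4/5)*(-48)**2 + (4/5)*(2*(-4))*(-48))**2 = (7/5 + (4/5)*2304 + (4/5)*(-8)*(-48))**2 = (7/5 + 9216/5 + 1536/5)**2 = (10759/5)**2 = 115756081/25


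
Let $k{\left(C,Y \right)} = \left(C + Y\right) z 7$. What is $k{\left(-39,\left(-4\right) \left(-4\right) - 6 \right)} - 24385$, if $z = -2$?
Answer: $-23979$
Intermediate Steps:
$k{\left(C,Y \right)} = - 14 C - 14 Y$ ($k{\left(C,Y \right)} = \left(C + Y\right) \left(-2\right) 7 = \left(- 2 C - 2 Y\right) 7 = - 14 C - 14 Y$)
$k{\left(-39,\left(-4\right) \left(-4\right) - 6 \right)} - 24385 = \left(\left(-14\right) \left(-39\right) - 14 \left(\left(-4\right) \left(-4\right) - 6\right)\right) - 24385 = \left(546 - 14 \left(16 - 6\right)\right) - 24385 = \left(546 - 140\right) - 24385 = 406 - 24385 = -23979$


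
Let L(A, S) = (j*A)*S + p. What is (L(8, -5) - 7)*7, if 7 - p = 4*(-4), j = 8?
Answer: -2128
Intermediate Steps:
p = 23 (p = 7 - 4*(-4) = 7 - 1*(-16) = 7 + 16 = 23)
L(A, S) = 23 + 8*A*S (L(A, S) = (8*A)*S + 23 = 8*A*S + 23 = 23 + 8*A*S)
(L(8, -5) - 7)*7 = ((23 + 8*8*(-5)) - 7)*7 = ((23 - 320) - 7)*7 = (-297 - 7)*7 = -304*7 = -2128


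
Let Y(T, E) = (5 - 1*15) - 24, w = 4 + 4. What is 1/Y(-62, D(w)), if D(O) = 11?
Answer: -1/34 ≈ -0.029412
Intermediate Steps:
w = 8
Y(T, E) = -34 (Y(T, E) = (5 - 15) - 24 = -10 - 24 = -34)
1/Y(-62, D(w)) = 1/(-34) = -1/34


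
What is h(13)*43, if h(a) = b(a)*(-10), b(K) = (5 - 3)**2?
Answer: -1720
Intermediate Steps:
b(K) = 4 (b(K) = 2**2 = 4)
h(a) = -40 (h(a) = 4*(-10) = -40)
h(13)*43 = -40*43 = -1720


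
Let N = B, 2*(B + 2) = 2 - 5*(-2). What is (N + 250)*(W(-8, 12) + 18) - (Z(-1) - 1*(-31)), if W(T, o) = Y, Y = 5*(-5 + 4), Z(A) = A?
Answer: 3272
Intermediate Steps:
B = 4 (B = -2 + (2 - 5*(-2))/2 = -2 + (2 + 10)/2 = -2 + (1/2)*12 = -2 + 6 = 4)
Y = -5 (Y = 5*(-1) = -5)
N = 4
W(T, o) = -5
(N + 250)*(W(-8, 12) + 18) - (Z(-1) - 1*(-31)) = (4 + 250)*(-5 + 18) - (-1 - 1*(-31)) = 254*13 - (-1 + 31) = 3302 - 1*30 = 3302 - 30 = 3272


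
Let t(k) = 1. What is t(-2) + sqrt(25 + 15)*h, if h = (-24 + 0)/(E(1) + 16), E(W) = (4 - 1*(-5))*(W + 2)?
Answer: 1 - 48*sqrt(10)/43 ≈ -2.5300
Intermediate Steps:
E(W) = 18 + 9*W (E(W) = (4 + 5)*(2 + W) = 9*(2 + W) = 18 + 9*W)
h = -24/43 (h = (-24 + 0)/((18 + 9*1) + 16) = -24/((18 + 9) + 16) = -24/(27 + 16) = -24/43 ≈ -0.55814)
t(-2) + sqrt(25 + 15)*h = 1 + sqrt(25 + 15)*(-24/43) = 1 + sqrt(40)*(-24/43) = 1 + (2*sqrt(10))*(-24/43) = 1 - 48*sqrt(10)/43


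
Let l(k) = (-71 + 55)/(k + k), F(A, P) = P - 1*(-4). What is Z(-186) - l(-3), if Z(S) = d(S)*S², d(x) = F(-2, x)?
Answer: -18889424/3 ≈ -6.2965e+6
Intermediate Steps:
F(A, P) = 4 + P (F(A, P) = P + 4 = 4 + P)
l(k) = -8/k (l(k) = -16*1/(2*k) = -8/k)
d(x) = 4 + x
Z(S) = S²*(4 + S) (Z(S) = (4 + S)*S² = S²*(4 + S))
Z(-186) - l(-3) = (-186)²*(4 - 186) - (-8)/(-3) = 34596*(-182) - (-8)*(-1)/3 = -6296472 - 1*8/3 = -6296472 - 8/3 = -18889424/3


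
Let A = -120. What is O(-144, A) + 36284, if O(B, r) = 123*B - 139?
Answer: 18433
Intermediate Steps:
O(B, r) = -139 + 123*B
O(-144, A) + 36284 = (-139 + 123*(-144)) + 36284 = (-139 - 17712) + 36284 = -17851 + 36284 = 18433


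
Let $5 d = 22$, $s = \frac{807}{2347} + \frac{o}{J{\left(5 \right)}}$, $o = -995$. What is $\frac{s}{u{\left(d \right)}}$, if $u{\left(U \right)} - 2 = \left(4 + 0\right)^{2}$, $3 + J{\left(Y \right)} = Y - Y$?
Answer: $\frac{1168843}{63369} \approx 18.445$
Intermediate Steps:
$J{\left(Y \right)} = -3$ ($J{\left(Y \right)} = -3 + \left(Y - Y\right) = -3 + 0 = -3$)
$s = \frac{2337686}{7041}$ ($s = \frac{807}{2347} - \frac{995}{-3} = 807 \cdot \frac{1}{2347} - - \frac{995}{3} = \frac{807}{2347} + \frac{995}{3} = \frac{2337686}{7041} \approx 332.01$)
$d = \frac{22}{5}$ ($d = \frac{1}{5} \cdot 22 = \frac{22}{5} \approx 4.4$)
$u{\left(U \right)} = 18$ ($u{\left(U \right)} = 2 + \left(4 + 0\right)^{2} = 2 + 4^{2} = 2 + 16 = 18$)
$\frac{s}{u{\left(d \right)}} = \frac{2337686}{7041 \cdot 18} = \frac{2337686}{7041} \cdot \frac{1}{18} = \frac{1168843}{63369}$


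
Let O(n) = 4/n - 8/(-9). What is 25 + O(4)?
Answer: 242/9 ≈ 26.889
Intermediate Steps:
O(n) = 8/9 + 4/n (O(n) = 4/n - 8*(-1/9) = 4/n + 8/9 = 8/9 + 4/n)
25 + O(4) = 25 + (8/9 + 4/4) = 25 + (8/9 + 4*(1/4)) = 25 + (8/9 + 1) = 25 + 17/9 = 242/9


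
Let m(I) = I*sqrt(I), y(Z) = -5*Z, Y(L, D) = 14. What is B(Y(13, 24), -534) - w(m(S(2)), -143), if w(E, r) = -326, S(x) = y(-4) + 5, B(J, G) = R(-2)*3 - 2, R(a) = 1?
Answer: 327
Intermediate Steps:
B(J, G) = 1 (B(J, G) = 1*3 - 2 = 3 - 2 = 1)
S(x) = 25 (S(x) = -5*(-4) + 5 = 20 + 5 = 25)
m(I) = I**(3/2)
B(Y(13, 24), -534) - w(m(S(2)), -143) = 1 - 1*(-326) = 1 + 326 = 327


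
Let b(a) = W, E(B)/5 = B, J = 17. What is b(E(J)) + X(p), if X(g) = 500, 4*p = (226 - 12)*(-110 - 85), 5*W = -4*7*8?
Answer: 2276/5 ≈ 455.20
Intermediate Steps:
E(B) = 5*B
W = -224/5 (W = (-4*7*8)/5 = (-28*8)/5 = (⅕)*(-224) = -224/5 ≈ -44.800)
p = -20865/2 (p = ((226 - 12)*(-110 - 85))/4 = (214*(-195))/4 = (¼)*(-41730) = -20865/2 ≈ -10433.)
b(a) = -224/5
b(E(J)) + X(p) = -224/5 + 500 = 2276/5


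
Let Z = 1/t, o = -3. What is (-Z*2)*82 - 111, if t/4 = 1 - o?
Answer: -485/4 ≈ -121.25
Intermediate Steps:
t = 16 (t = 4*(1 - 1*(-3)) = 4*(1 + 3) = 4*4 = 16)
Z = 1/16 ≈ 0.062500
(-Z*2)*82 - 111 = (-1*1/16*2)*82 - 111 = -1/16*2*82 - 111 = -⅛*82 - 111 = -41/4 - 111 = -485/4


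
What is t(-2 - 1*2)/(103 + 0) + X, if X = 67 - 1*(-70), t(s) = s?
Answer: 14107/103 ≈ 136.96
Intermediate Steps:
X = 137 (X = 67 + 70 = 137)
t(-2 - 1*2)/(103 + 0) + X = (-2 - 1*2)/(103 + 0) + 137 = (-2 - 2)/103 + 137 = -4*1/103 + 137 = -4/103 + 137 = 14107/103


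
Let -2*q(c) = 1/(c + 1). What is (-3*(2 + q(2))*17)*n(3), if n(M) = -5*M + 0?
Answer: 2805/2 ≈ 1402.5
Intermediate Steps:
q(c) = -1/(2*(1 + c)) (q(c) = -1/(2*(c + 1)) = -1/(2*(1 + c)))
n(M) = -5*M
(-3*(2 + q(2))*17)*n(3) = (-3*(2 - 1/(2 + 2*2))*17)*(-5*3) = (-3*(2 - 1/(2 + 4))*17)*(-15) = (-3*(2 - 1/6)*17)*(-15) = (-3*11/6*17)*(-15) = -11/2*17*(-15) = -187/2*(-15) = 2805/2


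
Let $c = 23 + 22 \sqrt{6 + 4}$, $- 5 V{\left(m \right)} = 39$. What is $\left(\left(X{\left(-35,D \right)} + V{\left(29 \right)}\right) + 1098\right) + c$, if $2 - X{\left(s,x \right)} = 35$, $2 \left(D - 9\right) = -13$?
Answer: $\frac{5401}{5} + 22 \sqrt{10} \approx 1149.8$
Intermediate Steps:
$D = \frac{5}{2}$ ($D = 9 + \frac{1}{2} \left(-13\right) = 9 - \frac{13}{2} = \frac{5}{2} \approx 2.5$)
$V{\left(m \right)} = - \frac{39}{5}$ ($V{\left(m \right)} = \left(- \frac{1}{5}\right) 39 = - \frac{39}{5}$)
$c = 23 + 22 \sqrt{10} \approx 92.57$
$X{\left(s,x \right)} = -33$ ($X{\left(s,x \right)} = 2 - 35 = -33$)
$\left(\left(X{\left(-35,D \right)} + V{\left(29 \right)}\right) + 1098\right) + c = \left(\left(-33 - \frac{39}{5}\right) + 1098\right) + \left(23 + 22 \sqrt{10}\right) = \left(- \frac{204}{5} + 1098\right) + \left(23 + 22 \sqrt{10}\right) = \frac{5286}{5} + \left(23 + 22 \sqrt{10}\right) = \frac{5401}{5} + 22 \sqrt{10}$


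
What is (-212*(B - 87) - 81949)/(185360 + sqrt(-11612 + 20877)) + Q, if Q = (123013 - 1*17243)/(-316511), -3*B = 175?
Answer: -3980572665029450/6524871796530711 + 30683*sqrt(9265)/20614992201 ≈ -0.60992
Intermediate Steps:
B = -175/3 (B = -1/3*175 = -175/3 ≈ -58.333)
Q = -105770/316511 (Q = (123013 - 17243)*(-1/316511) = 105770*(-1/316511) = -105770/316511 ≈ -0.33417)
(-212*(B - 87) - 81949)/(185360 + sqrt(-11612 + 20877)) + Q = (-212*(-175/3 - 87) - 81949)/(185360 + sqrt(-11612 + 20877)) - 105770/316511 = (-212*(-436/3) - 81949)/(185360 + sqrt(9265)) - 105770/316511 = (92432/3 - 81949)/(185360 + sqrt(9265)) - 105770/316511 = -153415/(3*(185360 + sqrt(9265))) - 105770/316511 = -105770/316511 - 153415/(3*(185360 + sqrt(9265)))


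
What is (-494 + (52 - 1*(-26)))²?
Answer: 173056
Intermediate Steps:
(-494 + (52 - 1*(-26)))² = (-494 + (52 + 26))² = (-494 + 78)² = (-416)² = 173056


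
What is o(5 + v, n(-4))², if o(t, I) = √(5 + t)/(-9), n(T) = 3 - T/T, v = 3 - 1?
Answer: 4/27 ≈ 0.14815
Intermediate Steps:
v = 2
n(T) = 2 (n(T) = 3 - 1*1 = 3 - 1 = 2)
o(t, I) = -√(5 + t)/9 (o(t, I) = √(5 + t)*(-⅑) = -√(5 + t)/9)
o(5 + v, n(-4))² = (-√(5 + (5 + 2))/9)² = (-√(5 + 7)/9)² = (-2*√3/9)² = 4/27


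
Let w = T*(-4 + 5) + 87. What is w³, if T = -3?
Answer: 592704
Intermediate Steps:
w = 84 (w = -3*(-4 + 5) + 87 = -3*1 + 87 = -3 + 87 = 84)
w³ = 84³ = 592704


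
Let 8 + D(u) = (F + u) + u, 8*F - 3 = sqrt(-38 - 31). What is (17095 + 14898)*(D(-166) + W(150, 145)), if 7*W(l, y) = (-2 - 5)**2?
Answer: -85133373/8 + 31993*I*sqrt(69)/8 ≈ -1.0642e+7 + 33219.0*I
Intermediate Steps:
W(l, y) = 7 (W(l, y) = (-2 - 5)**2/7 = (1/7)*(-7)**2 = (1/7)*49 = 7)
F = 3/8 + I*sqrt(69)/8 (F = 3/8 + sqrt(-38 - 31)/8 = 3/8 + sqrt(-69)/8 = 3/8 + (I*sqrt(69))/8 = 3/8 + I*sqrt(69)/8 ≈ 0.375 + 1.0383*I)
D(u) = -61/8 + 2*u + I*sqrt(69)/8 (D(u) = -8 + (((3/8 + I*sqrt(69)/8) + u) + u) = -8 + ((3/8 + u + I*sqrt(69)/8) + u) = -8 + (3/8 + 2*u + I*sqrt(69)/8) = -61/8 + 2*u + I*sqrt(69)/8)
(17095 + 14898)*(D(-166) + W(150, 145)) = (17095 + 14898)*((-61/8 + 2*(-166) + I*sqrt(69)/8) + 7) = 31993*((-61/8 - 332 + I*sqrt(69)/8) + 7) = 31993*((-2717/8 + I*sqrt(69)/8) + 7) = 31993*(-2661/8 + I*sqrt(69)/8) = -85133373/8 + 31993*I*sqrt(69)/8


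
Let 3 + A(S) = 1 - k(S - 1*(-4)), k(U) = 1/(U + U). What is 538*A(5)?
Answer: -9953/9 ≈ -1105.9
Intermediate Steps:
k(U) = 1/(2*U)
A(S) = -2 - 1/(2*(4 + S)) (A(S) = -3 + (1 - 1/(2*(S - 1*(-4)))) = -3 + (1 - 1/(2*(S + 4))) = -3 + (1 - 1/(2*(4 + S))) = -2 - 1/(2*(4 + S)))
538*A(5) = 538*((-17 - 4*5)/(2*(4 + 5))) = 538*((½)*(-17 - 20)/9) = 538*((½)*(⅑)*(-37)) = 538*(-37/18) = -9953/9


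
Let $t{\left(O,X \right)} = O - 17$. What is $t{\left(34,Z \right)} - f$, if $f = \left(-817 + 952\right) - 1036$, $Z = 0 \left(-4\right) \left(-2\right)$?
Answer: $918$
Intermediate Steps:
$Z = 0$ ($Z = 0 \left(-2\right) = 0$)
$f = -901$ ($f = 135 - 1036 = -901$)
$t{\left(O,X \right)} = -17 + O$ ($t{\left(O,X \right)} = O - 17 = -17 + O$)
$t{\left(34,Z \right)} - f = \left(-17 + 34\right) - -901 = 17 + 901 = 918$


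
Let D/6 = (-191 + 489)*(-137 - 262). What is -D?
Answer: 713412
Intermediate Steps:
D = -713412 (D = 6*((-191 + 489)*(-137 - 262)) = 6*(298*(-399)) = 6*(-118902) = -713412)
-D = -1*(-713412) = 713412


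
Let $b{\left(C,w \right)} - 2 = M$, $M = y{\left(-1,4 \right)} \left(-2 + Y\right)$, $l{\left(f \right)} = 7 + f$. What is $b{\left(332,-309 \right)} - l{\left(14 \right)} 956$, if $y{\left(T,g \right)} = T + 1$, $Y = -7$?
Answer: $-20074$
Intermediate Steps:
$y{\left(T,g \right)} = 1 + T$
$M = 0$ ($M = \left(1 - 1\right) \left(-2 - 7\right) = 0 \left(-9\right) = 0$)
$b{\left(C,w \right)} = 2$ ($b{\left(C,w \right)} = 2 + 0 = 2$)
$b{\left(332,-309 \right)} - l{\left(14 \right)} 956 = 2 - \left(7 + 14\right) 956 = 2 - 21 \cdot 956 = 2 - 20076 = -20074$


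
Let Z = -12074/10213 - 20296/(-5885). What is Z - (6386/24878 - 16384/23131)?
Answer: 6715189579068141/2470481667473435 ≈ 2.7182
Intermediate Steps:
Z = 136227558/60103505 (Z = -12074*1/10213 - 20296*(-1/5885) = -12074/10213 + 20296/5885 = 136227558/60103505 ≈ 2.2665)
Z - (6386/24878 - 16384/23131) = 136227558/60103505 - (6386/24878 - 16384/23131) = 136227558/60103505 - (6386*(1/24878) - 16384*1/23131) = 136227558/60103505 - (3193/12439 - 16384/23131) = 136227558/60103505 - 1*(-129943293/287726509) = 136227558/60103505 + 129943293/287726509 = 6715189579068141/2470481667473435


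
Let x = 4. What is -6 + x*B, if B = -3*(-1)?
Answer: 6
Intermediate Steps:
B = 3
-6 + x*B = -6 + 4*3 = -6 + 12 = 6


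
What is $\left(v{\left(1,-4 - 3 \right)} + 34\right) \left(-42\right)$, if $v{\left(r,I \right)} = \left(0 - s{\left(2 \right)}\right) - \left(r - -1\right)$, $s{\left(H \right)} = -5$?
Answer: $-1554$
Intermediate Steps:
$v{\left(r,I \right)} = 4 - r$ ($v{\left(r,I \right)} = \left(0 - -5\right) - \left(r - -1\right) = \left(0 + 5\right) - \left(r + 1\right) = 5 - \left(1 + r\right) = 4 - r$)
$\left(v{\left(1,-4 - 3 \right)} + 34\right) \left(-42\right) = \left(\left(4 - 1\right) + 34\right) \left(-42\right) = \left(3 + 34\right) \left(-42\right) = 37 \left(-42\right) = -1554$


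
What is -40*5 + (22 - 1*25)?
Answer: -203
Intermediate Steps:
-40*5 + (22 - 1*25) = -200 + (22 - 25) = -200 - 3 = -203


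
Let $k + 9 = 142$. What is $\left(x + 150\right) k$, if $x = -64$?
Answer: $11438$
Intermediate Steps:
$k = 133$ ($k = -9 + 142 = 133$)
$\left(x + 150\right) k = \left(-64 + 150\right) 133 = 86 \cdot 133 = 11438$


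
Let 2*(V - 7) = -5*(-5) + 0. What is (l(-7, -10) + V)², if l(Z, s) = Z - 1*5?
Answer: 225/4 ≈ 56.250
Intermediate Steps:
l(Z, s) = -5 + Z (l(Z, s) = Z - 5 = -5 + Z)
V = 39/2 (V = 7 + (-5*(-5) + 0)/2 = 7 + (25 + 0)/2 = 7 + (½)*25 = 7 + 25/2 = 39/2 ≈ 19.500)
(l(-7, -10) + V)² = ((-5 - 7) + 39/2)² = (-12 + 39/2)² = (15/2)² = 225/4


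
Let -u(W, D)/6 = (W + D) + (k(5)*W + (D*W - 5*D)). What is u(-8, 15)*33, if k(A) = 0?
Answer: 37224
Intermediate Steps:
u(W, D) = -6*W + 24*D - 6*D*W (u(W, D) = -6*((W + D) + (0*W + (D*W - 5*D))) = -6*((D + W) + (0 + (-5*D + D*W))) = -6*((D + W) + (-5*D + D*W)) = -6*(W - 4*D + D*W) = -6*W + 24*D - 6*D*W)
u(-8, 15)*33 = (-6*(-8) + 24*15 - 6*15*(-8))*33 = (48 + 360 + 720)*33 = 1128*33 = 37224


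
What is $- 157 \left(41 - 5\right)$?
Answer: $-5652$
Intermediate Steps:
$- 157 \left(41 - 5\right) = \left(-157\right) 36 = -5652$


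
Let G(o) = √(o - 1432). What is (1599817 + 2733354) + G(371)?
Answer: 4333171 + I*√1061 ≈ 4.3332e+6 + 32.573*I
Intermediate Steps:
G(o) = √(-1432 + o)
(1599817 + 2733354) + G(371) = (1599817 + 2733354) + √(-1432 + 371) = 4333171 + √(-1061) = 4333171 + I*√1061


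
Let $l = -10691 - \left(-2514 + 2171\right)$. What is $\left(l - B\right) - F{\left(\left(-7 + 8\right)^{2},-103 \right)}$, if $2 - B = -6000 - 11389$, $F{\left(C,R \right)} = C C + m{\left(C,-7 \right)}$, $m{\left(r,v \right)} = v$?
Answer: $-27733$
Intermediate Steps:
$F{\left(C,R \right)} = -7 + C^{2}$ ($F{\left(C,R \right)} = C C - 7 = C^{2} - 7 = -7 + C^{2}$)
$l = -10348$ ($l = -10691 - -343 = -10691 + 343 = -10348$)
$B = 17391$ ($B = 2 - \left(-6000 - 11389\right) = 2 - -17389 = 2 + 17389 = 17391$)
$\left(l - B\right) - F{\left(\left(-7 + 8\right)^{2},-103 \right)} = \left(-10348 - 17391\right) - \left(-7 + \left(\left(-7 + 8\right)^{2}\right)^{2}\right) = \left(-10348 - 17391\right) - \left(-7 + \left(1^{2}\right)^{2}\right) = -27739 - \left(-7 + 1^{2}\right) = -27739 - \left(-7 + 1\right) = -27739 - -6 = -27739 + 6 = -27733$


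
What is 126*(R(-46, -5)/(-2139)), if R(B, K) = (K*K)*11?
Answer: -11550/713 ≈ -16.199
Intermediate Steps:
R(B, K) = 11*K² (R(B, K) = K²*11 = 11*K²)
126*(R(-46, -5)/(-2139)) = 126*((11*(-5)²)/(-2139)) = 126*((11*25)*(-1/2139)) = 126*(275*(-1/2139)) = 126*(-275/2139) = -11550/713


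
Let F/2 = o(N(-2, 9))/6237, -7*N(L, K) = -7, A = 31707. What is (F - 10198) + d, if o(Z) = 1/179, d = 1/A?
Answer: -40110347488249/3933158229 ≈ -10198.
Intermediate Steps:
N(L, K) = 1 (N(L, K) = -1/7*(-7) = 1)
d = 1/31707 ≈ 3.1539e-5
o(Z) = 1/179
F = 2/1116423 (F = 2*((1/179)/6237) = 2*((1/179)*(1/6237)) = 2*(1/1116423) = 2/1116423 ≈ 1.7914e-6)
(F - 10198) + d = (2/1116423 - 10198) + 1/31707 = -11385281752/1116423 + 1/31707 = -40110347488249/3933158229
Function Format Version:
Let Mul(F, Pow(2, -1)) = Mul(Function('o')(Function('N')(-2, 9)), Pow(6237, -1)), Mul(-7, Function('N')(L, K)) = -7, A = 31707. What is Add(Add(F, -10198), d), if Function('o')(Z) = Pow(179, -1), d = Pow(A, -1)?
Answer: Rational(-40110347488249, 3933158229) ≈ -10198.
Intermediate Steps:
Function('N')(L, K) = 1 (Function('N')(L, K) = Mul(Rational(-1, 7), -7) = 1)
d = Rational(1, 31707) (d = Pow(31707, -1) = Rational(1, 31707) ≈ 3.1539e-5)
Function('o')(Z) = Rational(1, 179)
F = Rational(2, 1116423) (F = Mul(2, Mul(Rational(1, 179), Pow(6237, -1))) = Mul(2, Mul(Rational(1, 179), Rational(1, 6237))) = Mul(2, Rational(1, 1116423)) = Rational(2, 1116423) ≈ 1.7914e-6)
Add(Add(F, -10198), d) = Add(Add(Rational(2, 1116423), -10198), Rational(1, 31707)) = Add(Rational(-11385281752, 1116423), Rational(1, 31707)) = Rational(-40110347488249, 3933158229)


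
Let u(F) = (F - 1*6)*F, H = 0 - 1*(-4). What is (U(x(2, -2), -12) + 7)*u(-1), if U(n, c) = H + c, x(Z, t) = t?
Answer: -7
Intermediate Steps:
H = 4 (H = 0 + 4 = 4)
u(F) = F*(-6 + F) (u(F) = (F - 6)*F = (-6 + F)*F = F*(-6 + F))
U(n, c) = 4 + c
(U(x(2, -2), -12) + 7)*u(-1) = ((4 - 12) + 7)*(-(-6 - 1)) = (-8 + 7)*(-1*(-7)) = -1*7 = -7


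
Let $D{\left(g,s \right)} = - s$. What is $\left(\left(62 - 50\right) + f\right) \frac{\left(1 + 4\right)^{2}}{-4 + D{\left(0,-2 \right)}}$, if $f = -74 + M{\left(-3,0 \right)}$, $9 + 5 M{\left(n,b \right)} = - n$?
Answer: $790$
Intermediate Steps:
$M{\left(n,b \right)} = - \frac{9}{5} - \frac{n}{5}$ ($M{\left(n,b \right)} = - \frac{9}{5} + \frac{\left(-1\right) n}{5} = - \frac{9}{5} - \frac{n}{5}$)
$f = - \frac{376}{5}$ ($f = -74 - \frac{6}{5} = - \frac{376}{5} \approx -75.2$)
$\left(\left(62 - 50\right) + f\right) \frac{\left(1 + 4\right)^{2}}{-4 + D{\left(0,-2 \right)}} = \left(\left(62 - 50\right) - \frac{376}{5}\right) \frac{\left(1 + 4\right)^{2}}{-4 - -2} = \left(12 - \frac{376}{5}\right) \frac{5^{2}}{-4 + 2} = - \frac{316 \frac{1}{-2} \cdot 25}{5} = - \frac{316 \left(\left(- \frac{1}{2}\right) 25\right)}{5} = \left(- \frac{316}{5}\right) \left(- \frac{25}{2}\right) = 790$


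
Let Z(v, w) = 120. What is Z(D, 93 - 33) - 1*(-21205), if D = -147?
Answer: 21325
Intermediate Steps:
Z(D, 93 - 33) - 1*(-21205) = 120 - 1*(-21205) = 120 + 21205 = 21325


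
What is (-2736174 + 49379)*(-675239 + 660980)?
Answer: 38311009905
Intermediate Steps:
(-2736174 + 49379)*(-675239 + 660980) = -2686795*(-14259) = 38311009905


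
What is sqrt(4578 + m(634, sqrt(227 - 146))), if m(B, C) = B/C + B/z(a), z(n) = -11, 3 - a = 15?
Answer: sqrt(4999390)/33 ≈ 67.755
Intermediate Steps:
a = -12 (a = 3 - 1*15 = 3 - 15 = -12)
m(B, C) = -B/11 + B/C (m(B, C) = B/C + B/(-11) = B/C + B*(-1/11) = B/C - B/11 = -B/11 + B/C)
sqrt(4578 + m(634, sqrt(227 - 146))) = sqrt(4578 + (-1/11*634 + 634/(sqrt(227 - 146)))) = sqrt(4578 + (-634/11 + 634/(sqrt(81)))) = sqrt(4578 + (-634/11 + 634/9)) = sqrt(4578 + 1268/99) = sqrt(454490/99) = sqrt(4999390)/33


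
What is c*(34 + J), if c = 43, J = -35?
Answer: -43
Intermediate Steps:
c*(34 + J) = 43*(34 - 35) = 43*(-1) = -43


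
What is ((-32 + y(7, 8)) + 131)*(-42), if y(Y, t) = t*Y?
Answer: -6510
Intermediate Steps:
y(Y, t) = Y*t
((-32 + y(7, 8)) + 131)*(-42) = ((-32 + 7*8) + 131)*(-42) = ((-32 + 56) + 131)*(-42) = (24 + 131)*(-42) = 155*(-42) = -6510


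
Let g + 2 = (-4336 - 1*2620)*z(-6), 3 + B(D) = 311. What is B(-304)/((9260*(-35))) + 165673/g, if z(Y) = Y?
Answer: 1917205901/483071050 ≈ 3.9688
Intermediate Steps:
B(D) = 308 (B(D) = -3 + 311 = 308)
g = 41734 (g = -2 + (-4336 - 1*2620)*(-6) = -2 + (-4336 - 2620)*(-6) = -2 - 6956*(-6) = -2 + 41736 = 41734)
B(-304)/((9260*(-35))) + 165673/g = 308/((9260*(-35))) + 165673/41734 = 308/(-324100) + 165673*(1/41734) = 308*(-1/324100) + 165673/41734 = -11/11575 + 165673/41734 = 1917205901/483071050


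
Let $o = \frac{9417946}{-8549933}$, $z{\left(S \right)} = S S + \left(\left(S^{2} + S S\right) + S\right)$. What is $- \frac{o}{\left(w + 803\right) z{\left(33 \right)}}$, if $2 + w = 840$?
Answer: $\frac{4708973}{23150226087450} \approx 2.0341 \cdot 10^{-7}$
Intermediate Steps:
$w = 838$ ($w = -2 + 840 = 838$)
$z{\left(S \right)} = S + 3 S^{2}$ ($z{\left(S \right)} = S^{2} + \left(\left(S^{2} + S^{2}\right) + S\right) = S^{2} + \left(2 S^{2} + S\right) = S^{2} + \left(S + 2 S^{2}\right) = S + 3 S^{2}$)
$o = - \frac{9417946}{8549933}$ ($o = 9417946 \left(- \frac{1}{8549933}\right) = - \frac{9417946}{8549933} \approx -1.1015$)
$- \frac{o}{\left(w + 803\right) z{\left(33 \right)}} = - \frac{-9417946}{8549933 \left(838 + 803\right) 33 \left(1 + 3 \cdot 33\right)} = - \frac{-9417946}{8549933 \cdot 1641 \cdot 33 \left(1 + 99\right)} = - \frac{-9417946}{8549933 \cdot 1641 \cdot 33 \cdot 100} = - \frac{-9417946}{8549933 \cdot 1641 \cdot 3300} = - \frac{-9417946}{8549933 \cdot 5415300} = \left(-1\right) \left(- \frac{4708973}{23150226087450}\right) = \frac{4708973}{23150226087450}$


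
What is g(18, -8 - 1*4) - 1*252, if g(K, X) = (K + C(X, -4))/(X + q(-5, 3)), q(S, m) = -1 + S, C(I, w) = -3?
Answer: -1517/6 ≈ -252.83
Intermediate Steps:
g(K, X) = (-3 + K)/(-6 + X) (g(K, X) = (K - 3)/(X + (-1 - 5)) = (-3 + K)/(X - 6) = (-3 + K)/(-6 + X))
g(18, -8 - 1*4) - 1*252 = (-3 + 18)/(-6 + (-8 - 1*4)) - 1*252 = 15/(-6 + (-8 - 4)) - 252 = 15/(-6 - 12) - 252 = 15/(-18) - 252 = -1/18*15 - 252 = -⅚ - 252 = -1517/6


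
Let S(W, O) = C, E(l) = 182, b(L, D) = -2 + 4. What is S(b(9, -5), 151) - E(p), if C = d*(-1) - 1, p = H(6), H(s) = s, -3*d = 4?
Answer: -545/3 ≈ -181.67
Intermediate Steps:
d = -4/3 (d = -1/3*4 = -4/3 ≈ -1.3333)
p = 6
b(L, D) = 2
C = 1/3 (C = -4/3*(-1) - 1 = 4/3 - 1 = 1/3 ≈ 0.33333)
S(W, O) = 1/3
S(b(9, -5), 151) - E(p) = 1/3 - 1*182 = 1/3 - 182 = -545/3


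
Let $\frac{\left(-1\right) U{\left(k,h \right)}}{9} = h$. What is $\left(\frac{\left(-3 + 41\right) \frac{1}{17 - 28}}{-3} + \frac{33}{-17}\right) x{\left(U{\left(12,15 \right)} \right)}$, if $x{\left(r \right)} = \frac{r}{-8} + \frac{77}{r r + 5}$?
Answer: $- \frac{545259019}{40908120} \approx -13.329$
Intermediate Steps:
$U{\left(k,h \right)} = - 9 h$
$x{\left(r \right)} = \frac{77}{5 + r^{2}} - \frac{r}{8}$ ($x{\left(r \right)} = r \left(- \frac{1}{8}\right) + \frac{77}{r^{2} + 5} = - \frac{r}{8} + \frac{77}{5 + r^{2}} = \frac{77}{5 + r^{2}} - \frac{r}{8}$)
$\left(\frac{\left(-3 + 41\right) \frac{1}{17 - 28}}{-3} + \frac{33}{-17}\right) x{\left(U{\left(12,15 \right)} \right)} = \left(\frac{\left(-3 + 41\right) \frac{1}{17 - 28}}{-3} + \frac{33}{-17}\right) \frac{616 - \left(\left(-9\right) 15\right)^{3} - 5 \left(\left(-9\right) 15\right)}{8 \left(5 + \left(\left(-9\right) 15\right)^{2}\right)} = \left(\frac{38}{-11} \left(- \frac{1}{3}\right) + 33 \left(- \frac{1}{17}\right)\right) \frac{616 - \left(-135\right)^{3} - -675}{8 \left(5 + \left(-135\right)^{2}\right)} = \left(38 \left(- \frac{1}{11}\right) \left(- \frac{1}{3}\right) - \frac{33}{17}\right) \frac{616 - -2460375 + 675}{8 \left(5 + 18225\right)} = \left(\left(- \frac{38}{11}\right) \left(- \frac{1}{3}\right) - \frac{33}{17}\right) \frac{616 + 2460375 + 675}{8 \cdot 18230} = \left(\frac{38}{33} - \frac{33}{17}\right) \frac{1}{8} \cdot \frac{1}{18230} \cdot 2461666 = \left(- \frac{443}{561}\right) \frac{1230833}{72920} = - \frac{545259019}{40908120}$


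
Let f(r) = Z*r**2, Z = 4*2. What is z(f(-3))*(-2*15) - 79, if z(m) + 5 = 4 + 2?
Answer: -109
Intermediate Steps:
Z = 8
f(r) = 8*r**2
z(m) = 1 (z(m) = -5 + (4 + 2) = -5 + 6 = 1)
z(f(-3))*(-2*15) - 79 = 1*(-2*15) - 79 = 1*(-30) - 79 = -30 - 79 = -109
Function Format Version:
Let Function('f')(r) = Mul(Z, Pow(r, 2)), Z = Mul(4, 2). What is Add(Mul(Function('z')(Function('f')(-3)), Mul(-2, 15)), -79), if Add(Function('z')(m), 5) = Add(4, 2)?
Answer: -109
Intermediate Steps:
Z = 8
Function('f')(r) = Mul(8, Pow(r, 2))
Function('z')(m) = 1 (Function('z')(m) = Add(-5, Add(4, 2)) = Add(-5, 6) = 1)
Add(Mul(Function('z')(Function('f')(-3)), Mul(-2, 15)), -79) = Add(Mul(1, Mul(-2, 15)), -79) = Add(Mul(1, -30), -79) = Add(-30, -79) = -109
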